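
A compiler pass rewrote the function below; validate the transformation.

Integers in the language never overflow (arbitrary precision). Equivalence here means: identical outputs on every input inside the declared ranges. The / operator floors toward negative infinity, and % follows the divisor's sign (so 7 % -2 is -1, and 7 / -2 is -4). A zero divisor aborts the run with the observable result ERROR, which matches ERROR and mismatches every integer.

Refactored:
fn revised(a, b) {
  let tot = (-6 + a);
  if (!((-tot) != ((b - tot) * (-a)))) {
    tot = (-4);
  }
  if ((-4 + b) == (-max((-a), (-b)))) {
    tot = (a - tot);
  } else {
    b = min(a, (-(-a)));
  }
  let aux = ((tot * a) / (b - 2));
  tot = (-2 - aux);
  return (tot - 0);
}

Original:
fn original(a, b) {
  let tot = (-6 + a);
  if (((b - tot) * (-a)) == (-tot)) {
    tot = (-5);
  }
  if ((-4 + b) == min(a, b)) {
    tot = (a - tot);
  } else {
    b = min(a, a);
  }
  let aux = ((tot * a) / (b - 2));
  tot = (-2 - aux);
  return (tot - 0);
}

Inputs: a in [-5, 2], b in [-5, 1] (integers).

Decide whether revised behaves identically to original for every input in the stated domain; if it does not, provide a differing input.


Evaluate both at a=-2, b=-4.
original: tot becomes -8; next (((b - tot) * (-a)) == (-tot)) evaluates to true; next tot becomes -5; next ((-4 + b) == min(a, b)) evaluates to false; next b becomes -2; next aux becomes -3; next tot becomes 1; next final value 1
revised: tot becomes -8; next (!((-tot) != ((b - tot) * (-a)))) evaluates to true; next tot becomes -4; next ((-4 + b) == (-max((-a), (-b)))) evaluates to false; next b becomes -2; next aux becomes -2; next tot becomes 0; next final value 0
1 != 0, so the rewrite changes behavior.
verdict: not equivalent; witness: a=-2, b=-4


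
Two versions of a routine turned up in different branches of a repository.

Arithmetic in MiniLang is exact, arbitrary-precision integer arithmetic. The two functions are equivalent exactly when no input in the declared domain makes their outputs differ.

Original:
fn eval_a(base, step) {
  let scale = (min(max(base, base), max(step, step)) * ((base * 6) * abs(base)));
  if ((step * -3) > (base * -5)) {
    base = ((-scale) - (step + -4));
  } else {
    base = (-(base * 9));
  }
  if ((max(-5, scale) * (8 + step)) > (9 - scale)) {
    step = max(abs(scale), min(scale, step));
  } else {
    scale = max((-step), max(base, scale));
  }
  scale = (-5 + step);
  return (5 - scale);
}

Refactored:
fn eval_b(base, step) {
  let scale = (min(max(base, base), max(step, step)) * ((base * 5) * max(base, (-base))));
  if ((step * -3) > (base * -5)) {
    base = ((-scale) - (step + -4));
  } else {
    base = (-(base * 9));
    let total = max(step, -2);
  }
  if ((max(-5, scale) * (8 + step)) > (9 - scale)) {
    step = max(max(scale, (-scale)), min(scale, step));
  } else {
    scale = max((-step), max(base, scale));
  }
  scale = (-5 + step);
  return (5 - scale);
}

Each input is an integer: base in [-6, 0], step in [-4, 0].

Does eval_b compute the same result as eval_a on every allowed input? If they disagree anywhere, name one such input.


Not equivalent: base=-6, step=-4 separates them (-1286 vs -1070).
eval_a: scale = 1296; ((step * -3) > (base * -5)) -> false; base = 54; ((max(-5, scale) * (8 + step)) > (9 - scale)) -> true; step = 1296; scale = 1291; return -1286
eval_b: scale = 1080; ((step * -3) > (base * -5)) -> false; base = 54; total = -2; ((max(-5, scale) * (8 + step)) > (9 - scale)) -> true; step = 1080; scale = 1075; return -1070
verdict: not equivalent; witness: base=-6, step=-4


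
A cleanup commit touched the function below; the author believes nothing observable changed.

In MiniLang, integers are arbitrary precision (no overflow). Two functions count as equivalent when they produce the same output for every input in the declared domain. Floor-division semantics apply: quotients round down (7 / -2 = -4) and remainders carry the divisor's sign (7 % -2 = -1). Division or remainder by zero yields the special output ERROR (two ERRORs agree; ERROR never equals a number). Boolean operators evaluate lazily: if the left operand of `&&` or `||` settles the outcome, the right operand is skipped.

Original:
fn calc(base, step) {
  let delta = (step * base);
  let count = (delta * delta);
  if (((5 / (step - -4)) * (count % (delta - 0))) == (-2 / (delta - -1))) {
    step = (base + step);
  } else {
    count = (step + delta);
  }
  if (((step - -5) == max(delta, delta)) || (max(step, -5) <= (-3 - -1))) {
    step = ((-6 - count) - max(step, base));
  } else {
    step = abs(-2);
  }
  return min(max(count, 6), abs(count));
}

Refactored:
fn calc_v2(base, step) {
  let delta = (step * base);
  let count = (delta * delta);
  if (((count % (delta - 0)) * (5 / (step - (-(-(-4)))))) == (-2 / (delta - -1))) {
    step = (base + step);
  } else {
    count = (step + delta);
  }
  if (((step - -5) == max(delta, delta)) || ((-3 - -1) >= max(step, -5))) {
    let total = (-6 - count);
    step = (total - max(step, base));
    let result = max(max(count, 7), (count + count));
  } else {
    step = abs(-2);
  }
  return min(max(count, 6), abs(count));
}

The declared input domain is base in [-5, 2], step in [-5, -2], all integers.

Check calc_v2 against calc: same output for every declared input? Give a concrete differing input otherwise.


Equivalent — the differences include min/max/abs usage differs, and local variable names differ, and statement counts differ, and comparison usage differs, and constant usage differs, and arithmetic usage differs, yet no declared input distinguishes the two.
One worked example (base=-3, step=-2) — calc: delta := 6 | count := 36 | (((5 / (step - -4)) * (count % (delta - 0))) == (-2 / (delta - -1))): false | count := 4 | (((step - -5) == max(delta, delta)) || (max(step, -5) <= (-3 - -1))): true | step := -8 | result 4; calc_v2: delta := 6 | count := 36 | (((count % (delta - 0)) * (5 / (step - (-(-(-4)))))) == (-2 / (delta - -1))): false | count := 4 | (((step - -5) == max(delta, delta)) || ((-3 - -1) >= max(step, -5))): true | total := -10 | step := -8 | result := 8 | result 4; agreement on 4.
An exhaustive pass over the 32 declared inputs shows identical outputs.
verdict: equivalent


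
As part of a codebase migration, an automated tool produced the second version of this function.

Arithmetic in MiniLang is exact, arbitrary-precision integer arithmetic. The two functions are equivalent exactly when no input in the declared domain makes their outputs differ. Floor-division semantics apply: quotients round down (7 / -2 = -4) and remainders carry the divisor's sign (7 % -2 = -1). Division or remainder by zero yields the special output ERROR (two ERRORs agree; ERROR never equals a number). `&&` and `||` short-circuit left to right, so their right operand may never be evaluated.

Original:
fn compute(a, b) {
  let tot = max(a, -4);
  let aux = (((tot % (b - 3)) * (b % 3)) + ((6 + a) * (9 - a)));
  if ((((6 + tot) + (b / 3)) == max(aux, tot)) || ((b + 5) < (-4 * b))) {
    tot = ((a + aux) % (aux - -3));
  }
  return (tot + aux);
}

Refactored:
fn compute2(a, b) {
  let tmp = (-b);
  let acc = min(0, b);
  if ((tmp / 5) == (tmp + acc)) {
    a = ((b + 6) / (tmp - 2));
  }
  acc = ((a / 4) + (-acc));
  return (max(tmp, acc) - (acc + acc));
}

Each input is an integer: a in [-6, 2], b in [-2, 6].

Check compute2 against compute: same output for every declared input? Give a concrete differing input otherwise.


Not equivalent: a=-6, b=-2 separates them (-4 vs ERROR).
compute: tot = -4; aux = -4; ((((6 + tot) + (b / 3)) == max(aux, tot)) || ((b + 5) < (-4 * b))) -> true; tot = 0; return -4
compute2: tmp = 2; acc = -2; ((tmp / 5) == (tmp + acc)) -> true; division by zero -> ERROR
verdict: not equivalent; witness: a=-6, b=-2


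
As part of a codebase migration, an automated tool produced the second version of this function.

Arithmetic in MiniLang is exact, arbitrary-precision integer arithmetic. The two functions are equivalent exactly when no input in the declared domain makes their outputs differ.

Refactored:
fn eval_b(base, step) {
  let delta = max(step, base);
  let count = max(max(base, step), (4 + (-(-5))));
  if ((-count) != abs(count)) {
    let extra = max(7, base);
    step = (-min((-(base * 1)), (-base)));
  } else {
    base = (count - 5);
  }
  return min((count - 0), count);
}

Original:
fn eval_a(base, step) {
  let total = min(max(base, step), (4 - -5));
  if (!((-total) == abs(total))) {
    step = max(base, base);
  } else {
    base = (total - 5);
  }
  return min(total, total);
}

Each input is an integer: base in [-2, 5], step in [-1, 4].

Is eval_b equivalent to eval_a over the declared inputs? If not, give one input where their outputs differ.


Input base=-2, step=-1: -1 from eval_a versus 9 from eval_b.
verdict: not equivalent; witness: base=-2, step=-1


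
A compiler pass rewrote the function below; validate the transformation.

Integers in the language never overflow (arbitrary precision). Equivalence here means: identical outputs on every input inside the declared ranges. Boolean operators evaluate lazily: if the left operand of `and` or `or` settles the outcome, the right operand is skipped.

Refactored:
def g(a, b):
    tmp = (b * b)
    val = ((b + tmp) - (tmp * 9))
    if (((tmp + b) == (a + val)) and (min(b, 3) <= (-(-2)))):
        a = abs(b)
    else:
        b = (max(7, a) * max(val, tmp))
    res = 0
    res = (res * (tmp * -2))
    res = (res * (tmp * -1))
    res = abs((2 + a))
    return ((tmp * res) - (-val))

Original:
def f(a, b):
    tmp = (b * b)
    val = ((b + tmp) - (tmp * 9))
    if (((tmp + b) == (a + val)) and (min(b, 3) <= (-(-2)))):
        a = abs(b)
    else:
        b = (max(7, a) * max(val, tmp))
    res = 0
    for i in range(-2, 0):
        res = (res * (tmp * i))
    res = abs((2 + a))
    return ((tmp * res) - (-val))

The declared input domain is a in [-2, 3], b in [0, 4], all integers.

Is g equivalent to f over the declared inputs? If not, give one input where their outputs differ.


This is a faithful refactor — arithmetic usage differs; and local variable names differ; and constant usage differs; and loop structure differs, but the computed results match everywhere.
Tracing a=1, b=0: f: tmp=0, then val=0, then (((tmp + b) == (a + val)) and (min(b, 3) <= (-(-2)))) is false, then b=0, then res=0, then (i=-2), then res=0, then (i=-1), then res=0, then res=3, then returns 0 | g: tmp=0, then val=0, then (((tmp + b) == (a + val)) and (min(b, 3) <= (-(-2)))) is false, then b=0, then res=0, then res=0, then res=0, then res=3, then returns 0 — matching result 0.
An exhaustive pass over the 30 declared inputs shows identical outputs.
verdict: equivalent


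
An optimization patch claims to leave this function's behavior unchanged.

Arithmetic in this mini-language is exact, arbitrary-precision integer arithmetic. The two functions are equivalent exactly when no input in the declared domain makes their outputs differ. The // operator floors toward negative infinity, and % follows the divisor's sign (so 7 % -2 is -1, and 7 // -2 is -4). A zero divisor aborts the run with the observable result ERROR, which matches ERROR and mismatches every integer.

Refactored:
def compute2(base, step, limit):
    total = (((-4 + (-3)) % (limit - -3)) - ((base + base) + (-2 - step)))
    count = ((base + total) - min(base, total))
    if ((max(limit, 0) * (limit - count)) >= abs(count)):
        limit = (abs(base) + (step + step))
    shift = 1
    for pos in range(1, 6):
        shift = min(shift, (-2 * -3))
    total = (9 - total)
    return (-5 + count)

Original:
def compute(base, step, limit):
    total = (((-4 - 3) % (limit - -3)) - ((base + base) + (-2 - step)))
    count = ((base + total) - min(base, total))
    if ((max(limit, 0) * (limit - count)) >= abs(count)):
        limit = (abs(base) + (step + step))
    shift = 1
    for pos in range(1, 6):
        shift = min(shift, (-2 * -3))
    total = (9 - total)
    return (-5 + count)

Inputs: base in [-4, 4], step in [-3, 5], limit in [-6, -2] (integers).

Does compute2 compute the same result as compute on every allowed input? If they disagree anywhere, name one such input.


Equivalent — the differences include arithmetic usage differs, yet no declared input distinguishes the two.
As a probe, take base=4, step=2, limit=-5: compute runs total := -5 | count := 4 | ((max(limit, 0) * (limit - count)) >= abs(count)): false | shift := 1 | iter pos=1: | shift := 1 | iter pos=2: | shift := 1 | iter pos=3: | shift := 1 | iter pos=4: | shift := 1 | iter pos=5: | shift := 1 | total := 14 | result -1; compute2 runs total := -5 | count := 4 | ((max(limit, 0) * (limit - count)) >= abs(count)): false | shift := 1 | iter pos=1: | shift := 1 | iter pos=2: | shift := 1 | iter pos=3: | shift := 1 | iter pos=4: | shift := 1 | iter pos=5: | shift := 1 | total := 14 | result -1; both end at -1.
An exhaustive pass over the 405 declared inputs shows identical outputs.
verdict: equivalent


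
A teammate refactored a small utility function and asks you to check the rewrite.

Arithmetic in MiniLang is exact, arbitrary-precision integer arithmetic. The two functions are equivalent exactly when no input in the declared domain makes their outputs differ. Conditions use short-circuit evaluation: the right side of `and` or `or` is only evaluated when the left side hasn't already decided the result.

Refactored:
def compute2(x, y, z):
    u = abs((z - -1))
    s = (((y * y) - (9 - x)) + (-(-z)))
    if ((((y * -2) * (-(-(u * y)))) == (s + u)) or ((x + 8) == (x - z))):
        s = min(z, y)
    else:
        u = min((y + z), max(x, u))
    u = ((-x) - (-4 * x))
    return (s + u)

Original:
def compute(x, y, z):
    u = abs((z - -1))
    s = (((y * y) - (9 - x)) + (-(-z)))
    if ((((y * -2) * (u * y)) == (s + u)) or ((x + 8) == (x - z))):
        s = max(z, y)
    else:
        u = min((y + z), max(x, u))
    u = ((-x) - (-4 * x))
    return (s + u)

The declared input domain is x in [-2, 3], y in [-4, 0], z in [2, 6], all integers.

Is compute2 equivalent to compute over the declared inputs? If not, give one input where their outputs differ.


Input x=-2, y=0, z=5: -1 from compute versus -6 from compute2.
verdict: not equivalent; witness: x=-2, y=0, z=5


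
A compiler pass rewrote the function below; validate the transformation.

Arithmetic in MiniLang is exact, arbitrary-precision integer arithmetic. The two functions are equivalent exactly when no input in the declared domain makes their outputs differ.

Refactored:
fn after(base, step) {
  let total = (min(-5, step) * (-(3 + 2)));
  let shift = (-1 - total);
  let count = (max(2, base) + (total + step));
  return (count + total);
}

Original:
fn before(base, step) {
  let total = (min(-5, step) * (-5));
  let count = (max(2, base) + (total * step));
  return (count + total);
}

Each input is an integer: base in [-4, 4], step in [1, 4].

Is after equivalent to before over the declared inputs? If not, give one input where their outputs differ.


The rewrite breaks on base=-4, step=1, where the results are 52 and 53.
before: total := 25 | count := 27 | result 52
after: total := 25 | shift := -26 | count := 28 | result 53
verdict: not equivalent; witness: base=-4, step=1


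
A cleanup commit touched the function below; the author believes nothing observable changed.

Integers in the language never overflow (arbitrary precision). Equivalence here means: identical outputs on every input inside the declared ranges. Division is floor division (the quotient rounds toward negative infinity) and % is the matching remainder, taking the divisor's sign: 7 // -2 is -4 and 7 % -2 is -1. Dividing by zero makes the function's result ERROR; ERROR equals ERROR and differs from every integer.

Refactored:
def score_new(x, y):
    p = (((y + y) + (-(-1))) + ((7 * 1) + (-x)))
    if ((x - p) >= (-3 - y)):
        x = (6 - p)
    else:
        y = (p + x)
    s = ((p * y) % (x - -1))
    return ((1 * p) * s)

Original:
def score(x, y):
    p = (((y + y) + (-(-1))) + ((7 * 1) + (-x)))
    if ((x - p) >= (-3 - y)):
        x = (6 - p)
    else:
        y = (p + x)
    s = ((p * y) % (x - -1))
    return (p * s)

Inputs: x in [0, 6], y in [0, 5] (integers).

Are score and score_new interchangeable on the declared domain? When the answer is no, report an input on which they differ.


Side by side, the visible changes include: arithmetic usage differs, and constant usage differs.
As a probe, take x=0, y=0: score runs p = 8; ((x - p) >= (-3 - y)) -> false; y = 8; s = 0; return 0; score_new runs p = 8; ((x - p) >= (-3 - y)) -> false; y = 8; s = 0; return 0; both end at 0.
Every one of the 42 inputs gives matching results.
verdict: equivalent


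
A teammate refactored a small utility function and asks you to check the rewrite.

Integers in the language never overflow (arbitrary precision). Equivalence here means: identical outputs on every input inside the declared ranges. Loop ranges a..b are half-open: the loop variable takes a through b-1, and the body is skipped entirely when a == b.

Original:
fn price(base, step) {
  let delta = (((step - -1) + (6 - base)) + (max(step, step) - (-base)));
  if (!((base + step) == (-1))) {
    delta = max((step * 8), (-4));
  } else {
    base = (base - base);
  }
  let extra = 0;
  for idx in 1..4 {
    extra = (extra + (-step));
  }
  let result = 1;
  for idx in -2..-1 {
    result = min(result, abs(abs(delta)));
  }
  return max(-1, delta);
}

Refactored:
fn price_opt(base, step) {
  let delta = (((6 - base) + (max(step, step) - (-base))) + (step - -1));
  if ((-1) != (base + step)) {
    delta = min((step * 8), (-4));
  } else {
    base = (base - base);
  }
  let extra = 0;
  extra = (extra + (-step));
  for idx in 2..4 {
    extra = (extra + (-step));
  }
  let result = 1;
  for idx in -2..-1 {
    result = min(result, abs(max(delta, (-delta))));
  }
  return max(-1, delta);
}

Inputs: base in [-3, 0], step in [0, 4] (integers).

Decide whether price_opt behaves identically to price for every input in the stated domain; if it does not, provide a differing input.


Try base=-3, step=0.
price: delta=7, then (!((base + step) == (-1))) is true, then delta=0, then extra=0, then (idx=1), then extra=0, then (idx=2), then extra=0, then (idx=3), then extra=0, then result=1, then (idx=-2), then result=0, then returns 0
price_opt: delta=7, then ((-1) != (base + step)) is true, then delta=-4, then extra=0, then extra=0, then (idx=2), then extra=0, then (idx=3), then extra=0, then result=1, then (idx=-2), then result=1, then returns -1
0 vs -1 — the two versions disagree here.
verdict: not equivalent; witness: base=-3, step=0


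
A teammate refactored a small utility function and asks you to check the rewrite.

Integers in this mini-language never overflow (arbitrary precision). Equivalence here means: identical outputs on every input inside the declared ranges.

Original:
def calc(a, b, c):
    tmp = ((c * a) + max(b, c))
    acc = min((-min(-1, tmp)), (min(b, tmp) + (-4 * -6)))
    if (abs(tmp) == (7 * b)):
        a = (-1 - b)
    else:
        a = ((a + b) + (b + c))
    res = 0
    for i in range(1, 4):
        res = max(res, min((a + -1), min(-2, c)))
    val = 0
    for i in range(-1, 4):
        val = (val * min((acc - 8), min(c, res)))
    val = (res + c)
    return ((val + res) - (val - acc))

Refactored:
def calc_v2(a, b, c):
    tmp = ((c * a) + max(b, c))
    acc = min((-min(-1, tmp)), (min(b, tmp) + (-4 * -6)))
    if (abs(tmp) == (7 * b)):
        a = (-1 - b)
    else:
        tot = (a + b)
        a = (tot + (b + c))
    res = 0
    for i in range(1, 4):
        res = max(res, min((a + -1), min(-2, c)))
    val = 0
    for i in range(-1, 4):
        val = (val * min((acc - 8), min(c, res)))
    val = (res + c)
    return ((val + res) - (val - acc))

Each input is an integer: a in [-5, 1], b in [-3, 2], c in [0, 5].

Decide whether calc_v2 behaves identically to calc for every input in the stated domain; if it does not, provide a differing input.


This is a faithful refactor — statement counts differ, local variable names differ, but the computed results match everywhere.
One worked example (a=-5, b=0, c=2) — calc: tmp := -8 | acc := 8 | (abs(tmp) == (7 * b)): false | a := -3 | res := 0 | iter i=1: | res := 0 | iter i=2: | res := 0 | iter i=3: | res := 0 | val := 0 | iter i=-1: | val := 0 | iter i=0: | val := 0 | iter i=1: | val := 0 | iter i=2: | val := 0 | iter i=3: | val := 0 | val := 2 | result 8; calc_v2: tmp := -8 | acc := 8 | (abs(tmp) == (7 * b)): false | tot := -5 | a := -3 | res := 0 | iter i=1: | res := 0 | iter i=2: | res := 0 | iter i=3: | res := 0 | val := 0 | iter i=-1: | val := 0 | iter i=0: | val := 0 | iter i=1: | val := 0 | iter i=2: | val := 0 | iter i=3: | val := 0 | val := 2 | result 8; agreement on 8.
Sweeping the whole domain (252 inputs) finds no disagreement.
verdict: equivalent


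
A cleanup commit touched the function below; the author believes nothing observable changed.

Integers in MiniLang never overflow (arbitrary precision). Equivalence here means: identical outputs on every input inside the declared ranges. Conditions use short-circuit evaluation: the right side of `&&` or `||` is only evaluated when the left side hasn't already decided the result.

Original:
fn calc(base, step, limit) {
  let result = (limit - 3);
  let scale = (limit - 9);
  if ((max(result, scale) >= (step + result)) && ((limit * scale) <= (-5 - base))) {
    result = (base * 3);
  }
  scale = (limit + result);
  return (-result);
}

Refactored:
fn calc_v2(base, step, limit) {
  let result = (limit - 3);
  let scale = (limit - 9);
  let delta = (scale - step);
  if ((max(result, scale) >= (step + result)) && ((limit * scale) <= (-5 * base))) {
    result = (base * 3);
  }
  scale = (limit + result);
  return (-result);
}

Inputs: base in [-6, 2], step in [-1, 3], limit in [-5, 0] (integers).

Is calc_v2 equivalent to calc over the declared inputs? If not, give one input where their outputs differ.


These are not equivalent — on base=-6, step=-1, limit=-2 the outputs split (5 vs 18).
calc: result=-5, then scale=-11, then ((max(result, scale) >= (step + result)) && ((limit * scale) <= (-5 - base))) is false, then scale=-7, then returns 5
calc_v2: result=-5, then scale=-11, then delta=-10, then ((max(result, scale) >= (step + result)) && ((limit * scale) <= (-5 * base))) is true, then result=-18, then scale=-20, then returns 18
verdict: not equivalent; witness: base=-6, step=-1, limit=-2


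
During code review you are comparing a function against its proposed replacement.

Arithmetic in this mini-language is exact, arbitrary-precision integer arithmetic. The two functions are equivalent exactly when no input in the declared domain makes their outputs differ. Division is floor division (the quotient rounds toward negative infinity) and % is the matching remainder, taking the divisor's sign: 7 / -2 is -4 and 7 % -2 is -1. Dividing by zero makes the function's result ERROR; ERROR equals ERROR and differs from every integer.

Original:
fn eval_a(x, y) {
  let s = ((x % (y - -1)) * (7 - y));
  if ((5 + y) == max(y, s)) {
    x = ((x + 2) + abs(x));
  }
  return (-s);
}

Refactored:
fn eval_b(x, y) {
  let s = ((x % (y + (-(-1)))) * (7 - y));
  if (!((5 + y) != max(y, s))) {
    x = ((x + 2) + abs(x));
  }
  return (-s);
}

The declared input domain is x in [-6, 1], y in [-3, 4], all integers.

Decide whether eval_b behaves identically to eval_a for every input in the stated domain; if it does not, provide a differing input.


Changes here: boolean connective usage differs, plus arithmetic usage differs, plus comparison usage differs; the full 64-point sweep finds no disagreement.
verdict: equivalent


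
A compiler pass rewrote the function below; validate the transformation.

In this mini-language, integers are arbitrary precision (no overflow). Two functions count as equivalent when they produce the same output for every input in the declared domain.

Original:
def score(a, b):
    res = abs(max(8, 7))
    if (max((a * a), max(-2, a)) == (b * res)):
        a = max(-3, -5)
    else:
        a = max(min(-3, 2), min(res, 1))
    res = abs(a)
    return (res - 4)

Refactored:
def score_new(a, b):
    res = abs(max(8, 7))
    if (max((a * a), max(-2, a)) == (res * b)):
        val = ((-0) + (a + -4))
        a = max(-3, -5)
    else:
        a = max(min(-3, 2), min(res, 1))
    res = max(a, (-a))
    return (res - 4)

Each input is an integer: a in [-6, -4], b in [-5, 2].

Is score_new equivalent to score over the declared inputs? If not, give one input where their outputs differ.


This is a faithful refactor — local variable names differ, arithmetic usage differs, constant usage differs, min/max/abs usage differs, statement counts differ, but the computed results match everywhere.
Spot check at a=-6, b=-2 — score: res=8, then (max((a * a), max(-2, a)) == (b * res)) is false, then a=1, then res=1, then returns -3. score_new: res=8, then (max((a * a), max(-2, a)) == (res * b)) is false, then a=1, then res=1, then returns -3. Both give -3.
Across all 24 domain points the two functions coincide.
verdict: equivalent


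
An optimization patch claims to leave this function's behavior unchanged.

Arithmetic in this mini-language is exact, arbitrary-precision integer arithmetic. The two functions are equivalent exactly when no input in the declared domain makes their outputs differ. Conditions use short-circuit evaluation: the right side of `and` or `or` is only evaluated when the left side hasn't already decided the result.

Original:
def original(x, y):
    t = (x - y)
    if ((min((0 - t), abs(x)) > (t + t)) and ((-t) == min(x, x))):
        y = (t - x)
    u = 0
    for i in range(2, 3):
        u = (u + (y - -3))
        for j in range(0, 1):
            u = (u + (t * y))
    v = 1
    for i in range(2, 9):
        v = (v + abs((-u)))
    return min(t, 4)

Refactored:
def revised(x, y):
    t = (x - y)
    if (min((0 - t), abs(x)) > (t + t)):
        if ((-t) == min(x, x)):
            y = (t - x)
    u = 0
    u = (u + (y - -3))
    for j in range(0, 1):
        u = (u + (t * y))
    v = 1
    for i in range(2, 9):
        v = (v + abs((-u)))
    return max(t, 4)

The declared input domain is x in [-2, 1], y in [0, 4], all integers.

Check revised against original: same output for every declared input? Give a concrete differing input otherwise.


Try x=-2, y=0.
original: t = -2; ((min((0 - t), abs(x)) > (t + t)) and ((-t) == min(x, x))) -> false; u = 0; [i=2]; u = 3; [j=0]; u = 3; v = 1; [i=2]; v = 4; [i=3]; v = 7; [i=4]; v = 10; [i=5]; v = 13; [i=6]; v = 16; [i=7]; v = 19; [i=8]; v = 22; return -2
revised: t = -2; (min((0 - t), abs(x)) > (t + t)) -> true; ((-t) == min(x, x)) -> false; u = 0; u = 3; [j=0]; u = 3; v = 1; [i=2]; v = 4; [i=3]; v = 7; [i=4]; v = 10; [i=5]; v = 13; [i=6]; v = 16; [i=7]; v = 19; [i=8]; v = 22; return 4
-2 against 4: the behavior changed.
verdict: not equivalent; witness: x=-2, y=0


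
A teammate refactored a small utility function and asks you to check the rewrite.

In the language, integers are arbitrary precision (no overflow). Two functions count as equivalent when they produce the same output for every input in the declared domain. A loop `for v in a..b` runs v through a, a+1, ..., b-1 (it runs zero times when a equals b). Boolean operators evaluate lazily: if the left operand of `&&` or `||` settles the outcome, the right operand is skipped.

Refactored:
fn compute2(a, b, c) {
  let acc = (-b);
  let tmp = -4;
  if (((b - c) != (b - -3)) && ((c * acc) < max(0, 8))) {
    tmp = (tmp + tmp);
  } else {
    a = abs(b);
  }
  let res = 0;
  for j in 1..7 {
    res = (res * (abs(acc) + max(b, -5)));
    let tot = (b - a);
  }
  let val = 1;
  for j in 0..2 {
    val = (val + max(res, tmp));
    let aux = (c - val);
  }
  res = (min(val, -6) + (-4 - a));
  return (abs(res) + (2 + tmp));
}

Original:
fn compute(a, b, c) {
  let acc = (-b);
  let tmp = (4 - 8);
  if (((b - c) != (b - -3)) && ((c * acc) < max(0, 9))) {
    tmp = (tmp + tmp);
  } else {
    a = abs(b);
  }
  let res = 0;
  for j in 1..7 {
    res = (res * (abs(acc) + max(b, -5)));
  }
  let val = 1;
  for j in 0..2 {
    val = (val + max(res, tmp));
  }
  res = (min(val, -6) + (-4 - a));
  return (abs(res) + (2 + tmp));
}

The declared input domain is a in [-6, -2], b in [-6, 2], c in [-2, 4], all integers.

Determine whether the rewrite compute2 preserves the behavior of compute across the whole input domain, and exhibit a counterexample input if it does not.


On input a=-6, b=-4, c=2, compute returns -2 while compute2 returns 12.
verdict: not equivalent; witness: a=-6, b=-4, c=2


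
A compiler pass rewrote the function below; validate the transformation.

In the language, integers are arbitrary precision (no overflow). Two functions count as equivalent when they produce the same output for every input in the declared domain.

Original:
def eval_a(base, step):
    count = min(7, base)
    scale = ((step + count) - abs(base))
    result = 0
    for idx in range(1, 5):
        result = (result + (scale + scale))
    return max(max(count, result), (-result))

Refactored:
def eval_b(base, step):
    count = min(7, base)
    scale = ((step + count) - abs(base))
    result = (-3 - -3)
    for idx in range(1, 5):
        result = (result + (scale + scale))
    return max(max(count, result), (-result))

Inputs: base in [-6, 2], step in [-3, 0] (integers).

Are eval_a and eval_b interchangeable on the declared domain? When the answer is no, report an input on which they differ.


The two versions differ — the changes include arithmetic usage differs, and constant usage differs.
As a probe, take base=-4, step=-3: eval_a runs count := -4 | scale := -11 | result := 0 | iter idx=1: | result := -22 | iter idx=2: | result := -44 | iter idx=3: | result := -66 | iter idx=4: | result := -88 | result 88; eval_b runs count := -4 | scale := -11 | result := 0 | iter idx=1: | result := -22 | iter idx=2: | result := -44 | iter idx=3: | result := -66 | iter idx=4: | result := -88 | result 88; both end at 88.
Sweeping the whole domain (36 inputs) finds no disagreement.
verdict: equivalent


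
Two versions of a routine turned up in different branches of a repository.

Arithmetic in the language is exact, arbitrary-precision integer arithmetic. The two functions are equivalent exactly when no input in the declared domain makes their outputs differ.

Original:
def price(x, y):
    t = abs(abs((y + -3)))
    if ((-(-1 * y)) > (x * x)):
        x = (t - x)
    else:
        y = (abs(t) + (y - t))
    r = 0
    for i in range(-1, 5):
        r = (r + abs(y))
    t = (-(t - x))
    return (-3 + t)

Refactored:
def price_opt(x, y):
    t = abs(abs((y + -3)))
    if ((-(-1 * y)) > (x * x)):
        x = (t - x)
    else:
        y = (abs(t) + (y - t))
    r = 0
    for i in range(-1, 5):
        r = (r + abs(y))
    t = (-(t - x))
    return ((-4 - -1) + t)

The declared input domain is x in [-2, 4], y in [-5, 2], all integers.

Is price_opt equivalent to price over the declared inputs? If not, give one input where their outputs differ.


Although arithmetic usage differs; and constant usage differs, 56/56 inputs agree.
verdict: equivalent


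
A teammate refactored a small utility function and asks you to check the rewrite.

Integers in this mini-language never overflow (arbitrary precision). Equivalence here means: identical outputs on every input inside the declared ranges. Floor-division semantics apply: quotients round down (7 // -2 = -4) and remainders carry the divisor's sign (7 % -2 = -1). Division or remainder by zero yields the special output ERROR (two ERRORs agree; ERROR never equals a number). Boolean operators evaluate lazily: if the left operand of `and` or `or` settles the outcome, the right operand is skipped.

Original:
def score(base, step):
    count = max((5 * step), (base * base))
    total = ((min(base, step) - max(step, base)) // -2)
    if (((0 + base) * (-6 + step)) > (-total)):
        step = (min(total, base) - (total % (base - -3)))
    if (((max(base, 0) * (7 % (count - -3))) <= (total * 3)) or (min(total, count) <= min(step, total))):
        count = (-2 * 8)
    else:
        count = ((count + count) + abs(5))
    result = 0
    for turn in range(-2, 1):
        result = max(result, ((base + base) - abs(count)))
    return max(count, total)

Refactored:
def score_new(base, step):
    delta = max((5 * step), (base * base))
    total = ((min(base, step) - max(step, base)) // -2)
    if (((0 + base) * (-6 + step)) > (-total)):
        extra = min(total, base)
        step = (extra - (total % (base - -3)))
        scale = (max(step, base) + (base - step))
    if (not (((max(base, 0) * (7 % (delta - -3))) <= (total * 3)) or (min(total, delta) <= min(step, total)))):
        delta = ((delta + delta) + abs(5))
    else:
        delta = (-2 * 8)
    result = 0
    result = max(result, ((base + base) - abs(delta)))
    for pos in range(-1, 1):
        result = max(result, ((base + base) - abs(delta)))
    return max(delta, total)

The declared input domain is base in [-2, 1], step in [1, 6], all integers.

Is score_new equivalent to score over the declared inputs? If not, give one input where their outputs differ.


Equivalent — the differences include boolean connective usage differs, and arithmetic usage differs, and statement counts differ, and min/max/abs usage differs, and loop structure differs, and local variable names differ, yet no declared input distinguishes the two.
Tracing base=-2, step=5: score: count = 25; total = 3; (((0 + base) * (-6 + step)) > (-total)) -> true; step = -2; (((max(base, 0) * (7 % (count - -3))) <= (total * 3)) or (min(total, count) <= min(step, total))) -> true; count = -16; result = 0; [turn=-2]; result = 0; [turn=-1]; result = 0; [turn=0]; result = 0; return 3 | score_new: delta = 25; total = 3; (((0 + base) * (-6 + step)) > (-total)) -> true; extra = -2; step = -2; scale = -2; (not (((max(base, 0) * (7 % (delta - -3))) <= (total * 3)) or (min(total, delta) <= min(step, total)))) -> false; delta = -16; result = 0; result = 0; [pos=-1]; result = 0; [pos=0]; result = 0; return 3 — matching result 3.
Every one of the 24 inputs gives matching results.
verdict: equivalent


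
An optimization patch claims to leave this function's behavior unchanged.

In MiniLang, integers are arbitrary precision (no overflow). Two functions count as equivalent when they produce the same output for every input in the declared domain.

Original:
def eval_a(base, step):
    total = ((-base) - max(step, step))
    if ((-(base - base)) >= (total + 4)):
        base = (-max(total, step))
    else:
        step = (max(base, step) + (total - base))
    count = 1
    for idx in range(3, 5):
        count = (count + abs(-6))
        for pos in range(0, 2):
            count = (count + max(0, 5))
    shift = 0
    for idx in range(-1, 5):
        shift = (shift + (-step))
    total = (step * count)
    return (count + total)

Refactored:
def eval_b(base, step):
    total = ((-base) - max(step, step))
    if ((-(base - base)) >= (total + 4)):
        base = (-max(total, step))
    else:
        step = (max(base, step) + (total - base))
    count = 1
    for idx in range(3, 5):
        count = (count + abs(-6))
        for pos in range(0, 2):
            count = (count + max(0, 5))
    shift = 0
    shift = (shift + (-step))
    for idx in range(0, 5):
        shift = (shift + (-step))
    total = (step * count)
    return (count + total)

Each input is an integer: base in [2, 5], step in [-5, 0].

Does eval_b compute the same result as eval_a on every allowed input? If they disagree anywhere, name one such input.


The two versions differ — the changes include loop structure differs; also statement counts differ; also arithmetic usage differs.
As a probe, take base=4, step=-1: eval_a runs total := -3 | ((-(base - base)) >= (total + 4)): false | step := -3 | count := 1 | iter idx=3: | count := 7 | iter pos=0: | count := 12 | iter pos=1: | count := 17 | iter idx=4: | count := 23 | iter pos=0: | count := 28 | iter pos=1: | count := 33 | shift := 0 | iter idx=-1: | shift := 3 | iter idx=0: | shift := 6 | iter idx=1: | shift := 9 | iter idx=2: | shift := 12 | iter idx=3: | shift := 15 | iter idx=4: | shift := 18 | total := -99 | result -66; eval_b runs total := -3 | ((-(base - base)) >= (total + 4)): false | step := -3 | count := 1 | iter idx=3: | count := 7 | iter pos=0: | count := 12 | iter pos=1: | count := 17 | iter idx=4: | count := 23 | iter pos=0: | count := 28 | iter pos=1: | count := 33 | shift := 0 | shift := 3 | iter idx=0: | shift := 6 | iter idx=1: | shift := 9 | iter idx=2: | shift := 12 | iter idx=3: | shift := 15 | iter idx=4: | shift := 18 | total := -99 | result -66; both end at -66.
Across all 24 domain points the two functions coincide.
verdict: equivalent


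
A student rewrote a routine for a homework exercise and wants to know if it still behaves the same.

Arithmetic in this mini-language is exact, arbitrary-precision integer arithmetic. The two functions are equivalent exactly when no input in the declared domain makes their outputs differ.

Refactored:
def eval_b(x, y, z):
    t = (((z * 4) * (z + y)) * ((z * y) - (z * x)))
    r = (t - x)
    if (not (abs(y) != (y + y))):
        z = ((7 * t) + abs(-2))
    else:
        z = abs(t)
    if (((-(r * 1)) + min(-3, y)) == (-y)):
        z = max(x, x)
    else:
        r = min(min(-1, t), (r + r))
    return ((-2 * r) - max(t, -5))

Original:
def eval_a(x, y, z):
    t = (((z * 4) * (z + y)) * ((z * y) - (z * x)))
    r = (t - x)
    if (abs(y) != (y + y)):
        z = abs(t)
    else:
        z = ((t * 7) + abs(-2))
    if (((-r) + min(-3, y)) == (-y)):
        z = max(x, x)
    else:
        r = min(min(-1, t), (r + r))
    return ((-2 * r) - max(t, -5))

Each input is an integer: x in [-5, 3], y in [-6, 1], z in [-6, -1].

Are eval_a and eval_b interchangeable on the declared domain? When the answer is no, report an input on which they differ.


The two versions differ — the changes include boolean connective usage differs; also constant usage differs; also arithmetic usage differs.
As a probe, take x=2, y=-6, z=-2: eval_a runs t := 1024 | r := 1022 | (abs(y) != (y + y)): true | z := 1024 | (((-r) + min(-3, y)) == (-y)): false | r := -1 | result -1022; eval_b runs t := 1024 | r := 1022 | (not (abs(y) != (y + y))): false | z := 1024 | (((-(r * 1)) + min(-3, y)) == (-y)): false | r := -1 | result -1022; both end at -1022.
Across all 432 domain points the two functions coincide.
verdict: equivalent


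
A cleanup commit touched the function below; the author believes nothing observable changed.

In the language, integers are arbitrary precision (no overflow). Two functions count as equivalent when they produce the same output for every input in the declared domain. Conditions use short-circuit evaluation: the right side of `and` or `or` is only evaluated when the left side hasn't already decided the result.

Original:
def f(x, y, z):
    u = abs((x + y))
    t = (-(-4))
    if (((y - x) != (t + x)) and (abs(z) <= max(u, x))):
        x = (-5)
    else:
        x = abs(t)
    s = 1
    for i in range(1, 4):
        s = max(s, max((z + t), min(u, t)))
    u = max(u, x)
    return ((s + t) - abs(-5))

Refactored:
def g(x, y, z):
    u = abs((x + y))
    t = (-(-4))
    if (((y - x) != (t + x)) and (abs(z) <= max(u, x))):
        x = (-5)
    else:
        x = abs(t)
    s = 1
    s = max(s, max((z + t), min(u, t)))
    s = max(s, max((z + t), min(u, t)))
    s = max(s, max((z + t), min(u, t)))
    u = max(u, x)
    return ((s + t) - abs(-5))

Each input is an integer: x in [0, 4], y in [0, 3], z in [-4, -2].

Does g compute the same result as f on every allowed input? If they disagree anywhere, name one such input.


Side by side, the visible changes include: min/max/abs usage differs, and arithmetic usage differs, and local variable names differ, and loop structure differs, and statement counts differ.
As a probe, take x=4, y=0, z=-3: f runs u = 4; t = 4; (((y - x) != (t + x)) and (abs(z) <= max(u, x))) -> true; x = -5; s = 1; [i=1]; s = 4; [i=2]; s = 4; [i=3]; s = 4; u = 4; return 3; g runs u = 4; t = 4; (((y - x) != (t + x)) and (abs(z) <= max(u, x))) -> true; x = -5; s = 1; s = 4; s = 4; s = 4; u = 4; return 3; both end at 3.
Checked all 60 inputs in the declared domain: the outputs agree on every one.
verdict: equivalent
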